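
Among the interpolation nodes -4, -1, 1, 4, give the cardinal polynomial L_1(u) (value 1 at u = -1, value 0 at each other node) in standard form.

L_1(u) = (u + 4)(u - 1)(u - 4) / [(3)·(-2)·(-5)]
       = (u^3 - u^2 - 16u + 16) / (30)

L_1(u) = (1/30)u^3 - (1/30)u^2 - (8/15)u + 8/15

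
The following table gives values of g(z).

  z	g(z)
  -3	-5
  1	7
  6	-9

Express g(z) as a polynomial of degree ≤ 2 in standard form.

g(z) = -(31/45)z^2 + (73/45)z + 91/15

Newton's divided differences:
g[-3,1] = (7 - (-5)) / (1 - (-3)) = 3
g[1,6] = (-9 - 7) / (6 - 1) = -16/5
g[-3,1,6] = (-16/5 - 3) / (6 - (-3)) = -31/45
g(z) = -5 + 3·(z + 3) + (-31/45)·(z + 3)(z - 1)
Expanding: g(z) = -(31/45)z^2 + (73/45)z + 91/15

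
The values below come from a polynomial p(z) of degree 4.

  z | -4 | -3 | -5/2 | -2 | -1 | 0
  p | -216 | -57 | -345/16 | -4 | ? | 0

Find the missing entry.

3

The 5 known values determine p uniquely (degree ≤ 4).
Evaluate each Lagrange basis at z = -1:
L_0(-1) = (2)·(3/2)·(1)·(-1)/[(-1)·(-3/2)·(-2)·(-4)] = -1/4
L_1(-1) = (3)·(3/2)·(1)·(-1)/[(1)·(-1/2)·(-1)·(-3)] = 3
L_2(-1) = (3)·(2)·(1)·(-1)/[(3/2)·(1/2)·(-1/2)·(-5/2)] = -32/5
L_3(-1) = (3)·(2)·(3/2)·(-1)/[(2)·(1)·(1/2)·(-2)] = 9/2
L_4(-1) = (3)·(2)·(3/2)·(1)/[(4)·(3)·(5/2)·(2)] = 3/20
Sum: (-216)·(-1/4) + (-57)·(3) + (-345/16)·(-32/5) + (-4)·(9/2) + 0 = 3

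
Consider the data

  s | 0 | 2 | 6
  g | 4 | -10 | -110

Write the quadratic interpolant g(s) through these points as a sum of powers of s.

g(s) = -3s^2 - s + 4

Build the Lagrange basis polynomials:
L_0(s) = (s - 2)(s - 6) / [12] = (1/12)s^2 - (2/3)s + 1
L_1(s) = s(s - 6) / [-8] = -(1/8)s^2 + (3/4)s
L_2(s) = s(s - 2) / [24] = (1/24)s^2 - (1/12)s
g(s) = 4·L_0 + (-10)·L_1 + (-110)·L_2
  4·L_0(s) = (1/3)s^2 - (8/3)s + 4
  (-10)·L_1(s) = (5/4)s^2 - (15/2)s
  (-110)·L_2(s) = -(55/12)s^2 + (55/6)s
Adding term by term: -3s^2 - s + 4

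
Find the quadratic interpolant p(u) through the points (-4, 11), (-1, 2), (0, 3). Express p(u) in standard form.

p(u) = u^2 + 2u + 3

L_0(u) = (u + 1)u / [12] = (1/12)u^2 + (1/12)u
L_1(u) = (u + 4)u / [-3] = -(1/3)u^2 - (4/3)u
L_2(u) = (u + 4)(u + 1) / [4] = (1/4)u^2 + (5/4)u + 1
p(u) = 11·L_0 + 2·L_1 + 3·L_2
  11·L_0(u) = (11/12)u^2 + (11/12)u
  2·L_1(u) = -(2/3)u^2 - (8/3)u
  3·L_2(u) = (3/4)u^2 + (15/4)u + 3
Adding term by term: u^2 + 2u + 3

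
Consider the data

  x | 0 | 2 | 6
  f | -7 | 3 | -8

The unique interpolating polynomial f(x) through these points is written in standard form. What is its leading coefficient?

L_0(x) = (x - 2)(x - 6) / [12] = (1/12)x^2 - (2/3)x + 1
L_1(x) = x(x - 6) / [-8] = -(1/8)x^2 + (3/4)x
L_2(x) = x(x - 2) / [24] = (1/24)x^2 - (1/12)x
f(x) = (-7)·L_0 + 3·L_1 + (-8)·L_2
Only the coefficient of x^2 is needed; take it from each L_i and combine:
(-7)·(1/12) + 3·(-1/8) + (-8)·(1/24) = -31/24

-31/24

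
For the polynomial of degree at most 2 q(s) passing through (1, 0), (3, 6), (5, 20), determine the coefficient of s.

-1

Build the Lagrange basis polynomials:
L_0(s) = (s - 3)(s - 5) / [8] = (1/8)s^2 - s + 15/8
L_1(s) = (s - 1)(s - 5) / [-4] = -(1/4)s^2 + (3/2)s - 5/4
L_2(s) = (s - 1)(s - 3) / [8] = (1/8)s^2 - (1/2)s + 3/8
q(s) = 0·L_0 + 6·L_1 + 20·L_2
Only the coefficient of s is needed; take it from each L_i and combine:
0·(-1) + 6·(3/2) + 20·(-1/2) = -1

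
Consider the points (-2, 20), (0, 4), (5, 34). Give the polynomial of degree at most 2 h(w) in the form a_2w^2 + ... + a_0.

L_0(w) = w(w - 5) / [14] = (1/14)w^2 - (5/14)w
L_1(w) = (w + 2)(w - 5) / [-10] = -(1/10)w^2 + (3/10)w + 1
L_2(w) = (w + 2)w / [35] = (1/35)w^2 + (2/35)w
h(w) = 20·L_0 + 4·L_1 + 34·L_2
  20·L_0(w) = (10/7)w^2 - (50/7)w
  4·L_1(w) = -(2/5)w^2 + (6/5)w + 4
  34·L_2(w) = (34/35)w^2 + (68/35)w
Adding term by term: 2w^2 - 4w + 4

h(w) = 2w^2 - 4w + 4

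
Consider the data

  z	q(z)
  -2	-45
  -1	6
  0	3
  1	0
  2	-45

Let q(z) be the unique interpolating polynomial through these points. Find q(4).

Evaluate each Lagrange basis at z = 4:
L_0(4) = (5)·(4)·(3)·(2)/[(-1)·(-2)·(-3)·(-4)] = 5
L_1(4) = (6)·(4)·(3)·(2)/[(1)·(-1)·(-2)·(-3)] = -24
L_2(4) = (6)·(5)·(3)·(2)/[(2)·(1)·(-1)·(-2)] = 45
L_3(4) = (6)·(5)·(4)·(2)/[(3)·(2)·(1)·(-1)] = -40
L_4(4) = (6)·(5)·(4)·(3)/[(4)·(3)·(2)·(1)] = 15
Sum: (-45)·(5) + 6·(-24) + 3·(45) + 0 + (-45)·(15) = -909

-909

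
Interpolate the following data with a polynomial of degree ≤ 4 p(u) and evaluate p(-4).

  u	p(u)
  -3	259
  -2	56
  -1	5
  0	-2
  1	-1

L_0(-4) = (-2)·(-3)·(-4)·(-5)/[(-1)·(-2)·(-3)·(-4)] = 5
L_1(-4) = (-1)·(-3)·(-4)·(-5)/[(1)·(-1)·(-2)·(-3)] = -10
L_2(-4) = (-1)·(-2)·(-4)·(-5)/[(2)·(1)·(-1)·(-2)] = 10
L_3(-4) = (-1)·(-2)·(-3)·(-5)/[(3)·(2)·(1)·(-1)] = -5
L_4(-4) = (-1)·(-2)·(-3)·(-4)/[(4)·(3)·(2)·(1)] = 1
Sum: 259·(5) + 56·(-10) + 5·(10) + (-2)·(-5) + (-1)·(1) = 794

794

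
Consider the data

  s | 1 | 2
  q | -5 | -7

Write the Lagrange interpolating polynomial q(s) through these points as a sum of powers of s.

q(s) = -2s - 3

L_0(s) = (s - 2) / [-1] = -s + 2
L_1(s) = (s - 1) / [1] = s - 1
q(s) = (-5)·L_0 + (-7)·L_1
  (-5)·L_0(s) = 5s - 10
  (-7)·L_1(s) = -7s + 7
Adding term by term: -2s - 3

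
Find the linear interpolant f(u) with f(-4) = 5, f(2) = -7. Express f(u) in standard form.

Build the Lagrange basis polynomials:
L_0(u) = (u - 2) / [-6] = -(1/6)u + 1/3
L_1(u) = (u + 4) / [6] = (1/6)u + 2/3
f(u) = 5·L_0 + (-7)·L_1
  5·L_0(u) = -(5/6)u + 5/3
  (-7)·L_1(u) = -(7/6)u - 14/3
Adding term by term: -2u - 3

f(u) = -2u - 3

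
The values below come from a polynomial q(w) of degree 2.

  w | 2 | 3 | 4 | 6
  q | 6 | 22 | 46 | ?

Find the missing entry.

118

The 3 known values determine q uniquely (degree ≤ 2).
L_0(6) = (3)·(2)/[(-1)·(-2)] = 3
L_1(6) = (4)·(2)/[(1)·(-1)] = -8
L_2(6) = (4)·(3)/[(2)·(1)] = 6
Sum: 6·(3) + 22·(-8) + 46·(6) = 118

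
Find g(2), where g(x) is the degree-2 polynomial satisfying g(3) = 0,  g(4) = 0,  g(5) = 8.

L_0(2) = (-2)·(-3)/[(-1)·(-2)] = 3
L_1(2) = (-1)·(-3)/[(1)·(-1)] = -3
L_2(2) = (-1)·(-2)/[(2)·(1)] = 1
Sum: 0 + 0 + 8·(1) = 8

8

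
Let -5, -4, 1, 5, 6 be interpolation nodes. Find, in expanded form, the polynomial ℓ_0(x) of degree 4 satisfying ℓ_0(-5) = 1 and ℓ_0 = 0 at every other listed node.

ℓ_0(x) = (x + 4)(x - 1)(x - 5)(x - 6) / [(-1)·(-6)·(-10)·(-11)]
       = (x^4 - 8x^3 - 7x^2 + 134x - 120) / (660)

ℓ_0(x) = (1/660)x^4 - (2/165)x^3 - (7/660)x^2 + (67/330)x - 2/11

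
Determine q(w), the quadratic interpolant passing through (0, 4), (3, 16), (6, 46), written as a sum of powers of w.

L_0(w) = (w - 3)(w - 6) / [18] = (1/18)w^2 - (1/2)w + 1
L_1(w) = w(w - 6) / [-9] = -(1/9)w^2 + (2/3)w
L_2(w) = w(w - 3) / [18] = (1/18)w^2 - (1/6)w
q(w) = 4·L_0 + 16·L_1 + 46·L_2
  4·L_0(w) = (2/9)w^2 - 2w + 4
  16·L_1(w) = -(16/9)w^2 + (32/3)w
  46·L_2(w) = (23/9)w^2 - (23/3)w
Adding term by term: w^2 + w + 4

q(w) = w^2 + w + 4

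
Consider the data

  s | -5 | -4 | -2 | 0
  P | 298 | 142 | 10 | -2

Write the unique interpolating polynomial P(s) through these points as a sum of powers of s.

P(s) = -3s^3 - 3s^2 - 2

Newton's divided differences:
P[-5,-4] = (142 - 298) / (-4 - (-5)) = -156
P[-4,-2] = (10 - 142) / (-2 - (-4)) = -66
P[-2,0] = (-2 - 10) / (0 - (-2)) = -6
P[-5,-4,-2] = (-66 - (-156)) / (-2 - (-5)) = 30
P[-4,-2,0] = (-6 - (-66)) / (0 - (-4)) = 15
P[-5,-4,-2,0] = (15 - 30) / (0 - (-5)) = -3
P(s) = 298 + (-156)·(s + 5) + 30·(s + 5)(s + 4) + (-3)·(s + 5)(s + 4)(s + 2)
Expanding: P(s) = -3s^3 - 3s^2 - 2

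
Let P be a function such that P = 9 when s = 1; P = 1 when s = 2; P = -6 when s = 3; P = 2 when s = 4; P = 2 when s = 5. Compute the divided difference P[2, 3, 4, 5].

P[2,3] = (-6 - 1) / (3 - 2) = -7
P[3,4] = (2 - (-6)) / (4 - 3) = 8
P[4,5] = (2 - 2) / (5 - 4) = 0
P[2,3,4] = (8 - (-7)) / (4 - 2) = 15/2
P[3,4,5] = (0 - 8) / (5 - 3) = -4
P[2,3,4,5] = (-4 - 15/2) / (5 - 2) = -23/6

-23/6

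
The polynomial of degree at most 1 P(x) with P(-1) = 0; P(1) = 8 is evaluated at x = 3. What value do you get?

Evaluate each Lagrange basis at x = 3:
L_0(3) = (2)/[(-2)] = -1
L_1(3) = (4)/[(2)] = 2
Sum: 0 + 8·(2) = 16

16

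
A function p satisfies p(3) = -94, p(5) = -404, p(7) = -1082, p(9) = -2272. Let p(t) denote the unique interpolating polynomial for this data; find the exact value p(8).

Evaluate each Lagrange basis at t = 8:
L_0(8) = (3)·(1)·(-1)/[(-2)·(-4)·(-6)] = 1/16
L_1(8) = (5)·(1)·(-1)/[(2)·(-2)·(-4)] = -5/16
L_2(8) = (5)·(3)·(-1)/[(4)·(2)·(-2)] = 15/16
L_3(8) = (5)·(3)·(1)/[(6)·(4)·(2)] = 5/16
Sum: (-94)·(1/16) + (-404)·(-5/16) + (-1082)·(15/16) + (-2272)·(5/16) = -1604

-1604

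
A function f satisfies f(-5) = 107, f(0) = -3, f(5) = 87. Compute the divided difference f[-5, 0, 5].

4

f[-5,0] = (-3 - 107) / (0 - (-5)) = -22
f[0,5] = (87 - (-3)) / (5 - 0) = 18
f[-5,0,5] = (18 - (-22)) / (5 - (-5)) = 4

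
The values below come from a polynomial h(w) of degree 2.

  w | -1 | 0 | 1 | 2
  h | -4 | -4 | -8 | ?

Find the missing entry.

The 3 known values determine h uniquely (degree ≤ 2).
Evaluate each Lagrange basis at w = 2:
L_0(2) = (2)·(1)/[(-1)·(-2)] = 1
L_1(2) = (3)·(1)/[(1)·(-1)] = -3
L_2(2) = (3)·(2)/[(2)·(1)] = 3
Sum: (-4)·(1) + (-4)·(-3) + (-8)·(3) = -16

-16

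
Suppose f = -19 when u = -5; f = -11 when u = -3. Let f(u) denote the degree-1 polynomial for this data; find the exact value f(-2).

Evaluate each Lagrange basis at u = -2:
L_0(-2) = (1)/[(-2)] = -1/2
L_1(-2) = (3)/[(2)] = 3/2
Sum: (-19)·(-1/2) + (-11)·(3/2) = -7

-7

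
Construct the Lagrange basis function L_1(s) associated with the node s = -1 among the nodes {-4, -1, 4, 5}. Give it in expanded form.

L_1(s) = (1/90)s^3 - (1/18)s^2 - (8/45)s + 8/9

L_1(s) = (s + 4)(s - 4)(s - 5) / [(3)·(-5)·(-6)]
       = (s^3 - 5s^2 - 16s + 80) / (90)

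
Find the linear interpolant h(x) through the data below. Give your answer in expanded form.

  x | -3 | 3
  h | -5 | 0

h(x) = (5/6)x - 5/2

L_0(x) = (x - 3) / [-6] = -(1/6)x + 1/2
L_1(x) = (x + 3) / [6] = (1/6)x + 1/2
h(x) = (-5)·L_0 + 0·L_1
  (-5)·L_0(x) = (5/6)x - 5/2
  0·L_1(x) = 0
Adding term by term: (5/6)x - 5/2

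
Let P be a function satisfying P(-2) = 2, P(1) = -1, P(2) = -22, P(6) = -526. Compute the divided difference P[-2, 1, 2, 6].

-2

P[-2,1] = (-1 - 2) / (1 - (-2)) = -1
P[1,2] = (-22 - (-1)) / (2 - 1) = -21
P[2,6] = (-526 - (-22)) / (6 - 2) = -126
P[-2,1,2] = (-21 - (-1)) / (2 - (-2)) = -5
P[1,2,6] = (-126 - (-21)) / (6 - 1) = -21
P[-2,1,2,6] = (-21 - (-5)) / (6 - (-2)) = -2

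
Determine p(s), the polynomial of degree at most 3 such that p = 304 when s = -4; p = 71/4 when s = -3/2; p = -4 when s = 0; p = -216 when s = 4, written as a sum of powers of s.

Build the Lagrange basis polynomials:
L_0(s) = (s + 3/2)s(s - 4) / [-80] = -(1/80)s^3 + (1/32)s^2 + (3/40)s
L_1(s) = (s + 4)s(s - 4) / [165/8] = (8/165)s^3 - (128/165)s
L_2(s) = (s + 4)(s + 3/2)(s - 4) / [-24] = -(1/24)s^3 - (1/16)s^2 + (2/3)s + 1
L_3(s) = (s + 4)(s + 3/2)s / [176] = (1/176)s^3 + (1/32)s^2 + (3/88)s
p(s) = 304·L_0 + (71/4)·L_1 + (-4)·L_2 + (-216)·L_3
  304·L_0(s) = -(19/5)s^3 + (19/2)s^2 + (114/5)s
  (71/4)·L_1(s) = (142/165)s^3 - (2272/165)s
  (-4)·L_2(s) = (1/6)s^3 + (1/4)s^2 - (8/3)s - 4
  (-216)·L_3(s) = -(27/22)s^3 - (27/4)s^2 - (81/11)s
Adding term by term: -4s^3 + 3s^2 - s - 4

p(s) = -4s^3 + 3s^2 - s - 4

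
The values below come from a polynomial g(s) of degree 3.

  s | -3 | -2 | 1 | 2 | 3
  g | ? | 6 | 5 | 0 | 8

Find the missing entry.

-29

The 4 known values determine g uniquely (degree ≤ 3).
L_0(-3) = (-4)·(-5)·(-6)/[(-3)·(-4)·(-5)] = 2
L_1(-3) = (-1)·(-5)·(-6)/[(3)·(-1)·(-2)] = -5
L_2(-3) = (-1)·(-4)·(-6)/[(4)·(1)·(-1)] = 6
L_3(-3) = (-1)·(-4)·(-5)/[(5)·(2)·(1)] = -2
Sum: 6·(2) + 5·(-5) + 0 + 8·(-2) = -29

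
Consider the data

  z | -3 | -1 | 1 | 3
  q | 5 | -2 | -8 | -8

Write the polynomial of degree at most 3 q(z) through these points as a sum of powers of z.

q(z) = (5/48)z^3 + (7/16)z^2 - (149/48)z - 87/16

Build the Lagrange basis polynomials:
L_0(z) = (z + 1)(z - 1)(z - 3) / [-48] = -(1/48)z^3 + (1/16)z^2 + (1/48)z - 1/16
L_1(z) = (z + 3)(z - 1)(z - 3) / [16] = (1/16)z^3 - (1/16)z^2 - (9/16)z + 9/16
L_2(z) = (z + 3)(z + 1)(z - 3) / [-16] = -(1/16)z^3 - (1/16)z^2 + (9/16)z + 9/16
L_3(z) = (z + 3)(z + 1)(z - 1) / [48] = (1/48)z^3 + (1/16)z^2 - (1/48)z - 1/16
q(z) = 5·L_0 + (-2)·L_1 + (-8)·L_2 + (-8)·L_3
  5·L_0(z) = -(5/48)z^3 + (5/16)z^2 + (5/48)z - 5/16
  (-2)·L_1(z) = -(1/8)z^3 + (1/8)z^2 + (9/8)z - 9/8
  (-8)·L_2(z) = (1/2)z^3 + (1/2)z^2 - (9/2)z - 9/2
  (-8)·L_3(z) = -(1/6)z^3 - (1/2)z^2 + (1/6)z + 1/2
Adding term by term: (5/48)z^3 + (7/16)z^2 - (149/48)z - 87/16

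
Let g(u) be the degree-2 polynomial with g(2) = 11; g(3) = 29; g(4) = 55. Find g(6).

Using Newton's divided-difference form:
g[2,3] = (29 - 11) / (3 - 2) = 18
g[3,4] = (55 - 29) / (4 - 3) = 26
g[2,3,4] = (26 - 18) / (4 - 2) = 4
g(6) = 11 + 18·(4) + 4·(4)·(3) = 131

131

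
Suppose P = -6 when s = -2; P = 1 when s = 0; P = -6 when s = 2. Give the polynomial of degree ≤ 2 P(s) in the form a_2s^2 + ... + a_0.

L_0(s) = s(s - 2) / [8] = (1/8)s^2 - (1/4)s
L_1(s) = (s + 2)(s - 2) / [-4] = -(1/4)s^2 + 1
L_2(s) = (s + 2)s / [8] = (1/8)s^2 + (1/4)s
P(s) = (-6)·L_0 + 1·L_1 + (-6)·L_2
  (-6)·L_0(s) = -(3/4)s^2 + (3/2)s
  1·L_1(s) = -(1/4)s^2 + 1
  (-6)·L_2(s) = -(3/4)s^2 - (3/2)s
Adding term by term: -(7/4)s^2 + 1

P(s) = -(7/4)s^2 + 1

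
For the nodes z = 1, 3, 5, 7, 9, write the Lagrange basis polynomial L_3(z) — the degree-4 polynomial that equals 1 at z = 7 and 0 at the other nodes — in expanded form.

L_3(z) = -(1/96)z^4 + (3/16)z^3 - (13/12)z^2 + (37/16)z - 45/32

L_3(z) = (z - 1)(z - 3)(z - 5)(z - 9) / [(6)·(4)·(2)·(-2)]
       = (z^4 - 18z^3 + 104z^2 - 222z + 135) / (-96)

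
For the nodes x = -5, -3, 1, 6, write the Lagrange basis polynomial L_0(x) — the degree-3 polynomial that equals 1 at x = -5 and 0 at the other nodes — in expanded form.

L_0(x) = (x + 3)(x - 1)(x - 6) / [(-2)·(-6)·(-11)]
       = (x^3 - 4x^2 - 15x + 18) / (-132)

L_0(x) = -(1/132)x^3 + (1/33)x^2 + (5/44)x - 3/22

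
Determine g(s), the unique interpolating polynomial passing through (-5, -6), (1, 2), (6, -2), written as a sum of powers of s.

g(s) = -(32/165)s^2 + (92/165)s + 18/11

L_0(s) = (s - 1)(s - 6) / [66] = (1/66)s^2 - (7/66)s + 1/11
L_1(s) = (s + 5)(s - 6) / [-30] = -(1/30)s^2 + (1/30)s + 1
L_2(s) = (s + 5)(s - 1) / [55] = (1/55)s^2 + (4/55)s - 1/11
g(s) = (-6)·L_0 + 2·L_1 + (-2)·L_2
  (-6)·L_0(s) = -(1/11)s^2 + (7/11)s - 6/11
  2·L_1(s) = -(1/15)s^2 + (1/15)s + 2
  (-2)·L_2(s) = -(2/55)s^2 - (8/55)s + 2/11
Adding term by term: -(32/165)s^2 + (92/165)s + 18/11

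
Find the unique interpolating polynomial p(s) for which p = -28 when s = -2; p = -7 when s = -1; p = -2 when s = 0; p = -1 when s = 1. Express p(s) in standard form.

Build the Lagrange basis polynomials:
L_0(s) = (s + 1)s(s - 1) / [-6] = -(1/6)s^3 + (1/6)s
L_1(s) = (s + 2)s(s - 1) / [2] = (1/2)s^3 + (1/2)s^2 - s
L_2(s) = (s + 2)(s + 1)(s - 1) / [-2] = -(1/2)s^3 - s^2 + (1/2)s + 1
L_3(s) = (s + 2)(s + 1)s / [6] = (1/6)s^3 + (1/2)s^2 + (1/3)s
p(s) = (-28)·L_0 + (-7)·L_1 + (-2)·L_2 + (-1)·L_3
  (-28)·L_0(s) = (14/3)s^3 - (14/3)s
  (-7)·L_1(s) = -(7/2)s^3 - (7/2)s^2 + 7s
  (-2)·L_2(s) = s^3 + 2s^2 - s - 2
  (-1)·L_3(s) = -(1/6)s^3 - (1/2)s^2 - (1/3)s
Adding term by term: 2s^3 - 2s^2 + s - 2

p(s) = 2s^3 - 2s^2 + s - 2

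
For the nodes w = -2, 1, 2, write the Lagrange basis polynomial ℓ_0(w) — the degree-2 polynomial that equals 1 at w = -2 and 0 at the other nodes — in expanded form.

ℓ_0(w) = (1/12)w^2 - (1/4)w + 1/6

ℓ_0(w) = (w - 1)(w - 2) / [(-3)·(-4)]
       = (w^2 - 3w + 2) / (12)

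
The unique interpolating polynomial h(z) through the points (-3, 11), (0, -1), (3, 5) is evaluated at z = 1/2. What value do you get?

Evaluate each Lagrange basis at z = 1/2:
L_0(1/2) = (1/2)·(-5/2)/[(-3)·(-6)] = -5/72
L_1(1/2) = (7/2)·(-5/2)/[(3)·(-3)] = 35/36
L_2(1/2) = (7/2)·(1/2)/[(6)·(3)] = 7/72
Sum: 11·(-5/72) + (-1)·(35/36) + 5·(7/72) = -5/4

-5/4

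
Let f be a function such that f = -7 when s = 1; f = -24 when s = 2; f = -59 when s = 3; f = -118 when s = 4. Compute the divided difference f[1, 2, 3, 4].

-1

f[1,2] = (-24 - (-7)) / (2 - 1) = -17
f[2,3] = (-59 - (-24)) / (3 - 2) = -35
f[3,4] = (-118 - (-59)) / (4 - 3) = -59
f[1,2,3] = (-35 - (-17)) / (3 - 1) = -9
f[2,3,4] = (-59 - (-35)) / (4 - 2) = -12
f[1,2,3,4] = (-12 - (-9)) / (4 - 1) = -1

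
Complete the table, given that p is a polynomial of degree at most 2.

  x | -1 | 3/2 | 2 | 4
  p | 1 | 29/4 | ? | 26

The 3 known values determine p uniquely (degree ≤ 2).
Evaluate each Lagrange basis at x = 2:
L_0(2) = (1/2)·(-2)/[(-5/2)·(-5)] = -2/25
L_1(2) = (3)·(-2)/[(5/2)·(-5/2)] = 24/25
L_2(2) = (3)·(1/2)/[(5)·(5/2)] = 3/25
Sum: 1·(-2/25) + 29/4·(24/25) + 26·(3/25) = 10

10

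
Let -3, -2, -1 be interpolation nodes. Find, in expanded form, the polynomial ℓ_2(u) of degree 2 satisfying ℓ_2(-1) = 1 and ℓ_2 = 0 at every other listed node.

ℓ_2(u) = (1/2)u^2 + (5/2)u + 3

ℓ_2(u) = (u + 3)(u + 2) / [(2)·(1)]
       = (u^2 + 5u + 6) / (2)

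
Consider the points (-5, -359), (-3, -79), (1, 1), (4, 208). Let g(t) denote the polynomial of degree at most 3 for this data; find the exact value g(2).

L_0(2) = (5)·(1)·(-2)/[(-2)·(-6)·(-9)] = 5/54
L_1(2) = (7)·(1)·(-2)/[(2)·(-4)·(-7)] = -1/4
L_2(2) = (7)·(5)·(-2)/[(6)·(4)·(-3)] = 35/36
L_3(2) = (7)·(5)·(1)/[(9)·(7)·(3)] = 5/27
Sum: (-359)·(5/54) + (-79)·(-1/4) + 1·(35/36) + 208·(5/27) = 26

26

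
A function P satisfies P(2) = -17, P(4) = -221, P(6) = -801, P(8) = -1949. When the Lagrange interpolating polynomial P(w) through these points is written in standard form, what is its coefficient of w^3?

The leading coefficient equals the top divided difference P[2,4,6,8].
P[2,4] = (-221 - (-17)) / (4 - 2) = -102
P[4,6] = (-801 - (-221)) / (6 - 4) = -290
P[6,8] = (-1949 - (-801)) / (8 - 6) = -574
P[2,4,6] = (-290 - (-102)) / (6 - 2) = -47
P[4,6,8] = (-574 - (-290)) / (8 - 4) = -71
P[2,4,6,8] = (-71 - (-47)) / (8 - 2) = -4

-4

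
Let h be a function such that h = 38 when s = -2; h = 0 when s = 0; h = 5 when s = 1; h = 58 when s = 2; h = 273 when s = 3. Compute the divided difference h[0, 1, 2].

24

h[0,1] = (5 - 0) / (1 - 0) = 5
h[1,2] = (58 - 5) / (2 - 1) = 53
h[0,1,2] = (53 - 5) / (2 - 0) = 24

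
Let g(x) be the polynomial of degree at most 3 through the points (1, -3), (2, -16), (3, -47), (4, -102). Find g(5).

Using Newton's divided-difference form:
g[1,2] = (-16 - (-3)) / (2 - 1) = -13
g[2,3] = (-47 - (-16)) / (3 - 2) = -31
g[3,4] = (-102 - (-47)) / (4 - 3) = -55
g[1,2,3] = (-31 - (-13)) / (3 - 1) = -9
g[2,3,4] = (-55 - (-31)) / (4 - 2) = -12
g[1,2,3,4] = (-12 - (-9)) / (4 - 1) = -1
g(5) = -3 + (-13)·(4) + (-9)·(4)·(3) + (-1)·(4)·(3)·(2) = -187

-187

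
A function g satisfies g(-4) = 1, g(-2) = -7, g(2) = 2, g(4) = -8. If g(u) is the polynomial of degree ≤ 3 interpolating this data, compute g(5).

L_0(5) = (7)·(3)·(1)/[(-2)·(-6)·(-8)] = -7/32
L_1(5) = (9)·(3)·(1)/[(2)·(-4)·(-6)] = 9/16
L_2(5) = (9)·(7)·(1)/[(6)·(4)·(-2)] = -21/16
L_3(5) = (9)·(7)·(3)/[(8)·(6)·(2)] = 63/32
Sum: 1·(-7/32) + (-7)·(9/16) + 2·(-21/16) + (-8)·(63/32) = -721/32

-721/32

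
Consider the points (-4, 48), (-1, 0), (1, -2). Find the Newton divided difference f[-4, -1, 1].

f[-4,-1] = (0 - 48) / (-1 - (-4)) = -16
f[-1,1] = (-2 - 0) / (1 - (-1)) = -1
f[-4,-1,1] = (-1 - (-16)) / (1 - (-4)) = 3

3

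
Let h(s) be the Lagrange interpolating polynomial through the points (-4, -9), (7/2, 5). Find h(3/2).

Evaluate each Lagrange basis at s = 3/2:
L_0(3/2) = (-2)/[(-15/2)] = 4/15
L_1(3/2) = (11/2)/[(15/2)] = 11/15
Sum: (-9)·(4/15) + 5·(11/15) = 19/15

19/15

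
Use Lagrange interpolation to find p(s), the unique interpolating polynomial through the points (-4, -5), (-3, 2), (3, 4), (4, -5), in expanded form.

p(s) = -(1/21)s^3 - (8/7)s^2 + (16/21)s + 93/7

L_0(s) = (s + 3)(s - 3)(s - 4) / [-56] = -(1/56)s^3 + (1/14)s^2 + (9/56)s - 9/14
L_1(s) = (s + 4)(s - 3)(s - 4) / [42] = (1/42)s^3 - (1/14)s^2 - (8/21)s + 8/7
L_2(s) = (s + 4)(s + 3)(s - 4) / [-42] = -(1/42)s^3 - (1/14)s^2 + (8/21)s + 8/7
L_3(s) = (s + 4)(s + 3)(s - 3) / [56] = (1/56)s^3 + (1/14)s^2 - (9/56)s - 9/14
p(s) = (-5)·L_0 + 2·L_1 + 4·L_2 + (-5)·L_3
  (-5)·L_0(s) = (5/56)s^3 - (5/14)s^2 - (45/56)s + 45/14
  2·L_1(s) = (1/21)s^3 - (1/7)s^2 - (16/21)s + 16/7
  4·L_2(s) = -(2/21)s^3 - (2/7)s^2 + (32/21)s + 32/7
  (-5)·L_3(s) = -(5/56)s^3 - (5/14)s^2 + (45/56)s + 45/14
Adding term by term: -(1/21)s^3 - (8/7)s^2 + (16/21)s + 93/7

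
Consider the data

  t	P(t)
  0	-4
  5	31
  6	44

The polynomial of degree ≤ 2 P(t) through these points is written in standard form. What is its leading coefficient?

1

Build the Lagrange basis polynomials:
L_0(t) = (t - 5)(t - 6) / [30] = (1/30)t^2 - (11/30)t + 1
L_1(t) = t(t - 6) / [-5] = -(1/5)t^2 + (6/5)t
L_2(t) = t(t - 5) / [6] = (1/6)t^2 - (5/6)t
P(t) = (-4)·L_0 + 31·L_1 + 44·L_2
Only the coefficient of t^2 is needed; take it from each L_i and combine:
(-4)·(1/30) + 31·(-1/5) + 44·(1/6) = 1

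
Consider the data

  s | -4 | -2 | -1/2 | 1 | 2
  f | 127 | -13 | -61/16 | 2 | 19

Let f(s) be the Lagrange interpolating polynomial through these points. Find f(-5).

L_0(-5) = (-3)·(-9/2)·(-6)·(-7)/[(-2)·(-7/2)·(-5)·(-6)] = 27/10
L_1(-5) = (-1)·(-9/2)·(-6)·(-7)/[(2)·(-3/2)·(-3)·(-4)] = -21/4
L_2(-5) = (-1)·(-3)·(-6)·(-7)/[(7/2)·(3/2)·(-3/2)·(-5/2)] = 32/5
L_3(-5) = (-1)·(-3)·(-9/2)·(-7)/[(5)·(3)·(3/2)·(-1)] = -21/5
L_4(-5) = (-1)·(-3)·(-9/2)·(-6)/[(6)·(4)·(5/2)·(1)] = 27/20
Sum: 127·(27/10) + (-13)·(-21/4) + (-61/16)·(32/5) + 2·(-21/5) + 19·(27/20) = 404

404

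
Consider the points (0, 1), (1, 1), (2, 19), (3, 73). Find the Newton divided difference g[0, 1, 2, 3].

3

g[0,1] = (1 - 1) / (1 - 0) = 0
g[1,2] = (19 - 1) / (2 - 1) = 18
g[2,3] = (73 - 19) / (3 - 2) = 54
g[0,1,2] = (18 - 0) / (2 - 0) = 9
g[1,2,3] = (54 - 18) / (3 - 1) = 18
g[0,1,2,3] = (18 - 9) / (3 - 0) = 3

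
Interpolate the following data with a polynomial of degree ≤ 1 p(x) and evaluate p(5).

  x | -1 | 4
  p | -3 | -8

-9

Evaluate each Lagrange basis at x = 5:
L_0(5) = (1)/[(-5)] = -1/5
L_1(5) = (6)/[(5)] = 6/5
Sum: (-3)·(-1/5) + (-8)·(6/5) = -9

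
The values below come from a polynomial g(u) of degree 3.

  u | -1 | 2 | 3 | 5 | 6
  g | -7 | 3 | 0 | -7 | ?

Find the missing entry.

-49/6

The 4 known values determine g uniquely (degree ≤ 3).
Evaluate each Lagrange basis at u = 6:
L_0(6) = (4)·(3)·(1)/[(-3)·(-4)·(-6)] = -1/6
L_1(6) = (7)·(3)·(1)/[(3)·(-1)·(-3)] = 7/3
L_2(6) = (7)·(4)·(1)/[(4)·(1)·(-2)] = -7/2
L_3(6) = (7)·(4)·(3)/[(6)·(3)·(2)] = 7/3
Sum: (-7)·(-1/6) + 3·(7/3) + 0 + (-7)·(7/3) = -49/6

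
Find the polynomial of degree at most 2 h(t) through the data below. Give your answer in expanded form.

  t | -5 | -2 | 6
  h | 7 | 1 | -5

h(t) = (5/44)t^2 - (53/44)t - 41/22

L_0(t) = (t + 2)(t - 6) / [33] = (1/33)t^2 - (4/33)t - 4/11
L_1(t) = (t + 5)(t - 6) / [-24] = -(1/24)t^2 + (1/24)t + 5/4
L_2(t) = (t + 5)(t + 2) / [88] = (1/88)t^2 + (7/88)t + 5/44
h(t) = 7·L_0 + 1·L_1 + (-5)·L_2
  7·L_0(t) = (7/33)t^2 - (28/33)t - 28/11
  1·L_1(t) = -(1/24)t^2 + (1/24)t + 5/4
  (-5)·L_2(t) = -(5/88)t^2 - (35/88)t - 25/44
Adding term by term: (5/44)t^2 - (53/44)t - 41/22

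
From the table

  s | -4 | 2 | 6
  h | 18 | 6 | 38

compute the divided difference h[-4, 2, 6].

h[-4,2] = (6 - 18) / (2 - (-4)) = -2
h[2,6] = (38 - 6) / (6 - 2) = 8
h[-4,2,6] = (8 - (-2)) / (6 - (-4)) = 1

1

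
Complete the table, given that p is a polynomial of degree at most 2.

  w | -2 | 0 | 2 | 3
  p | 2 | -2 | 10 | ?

22

The 3 known values determine p uniquely (degree ≤ 2).
L_0(3) = (3)·(1)/[(-2)·(-4)] = 3/8
L_1(3) = (5)·(1)/[(2)·(-2)] = -5/4
L_2(3) = (5)·(3)/[(4)·(2)] = 15/8
Sum: 2·(3/8) + (-2)·(-5/4) + 10·(15/8) = 22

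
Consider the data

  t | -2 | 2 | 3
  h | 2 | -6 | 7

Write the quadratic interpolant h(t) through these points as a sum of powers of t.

Newton's divided differences:
h[-2,2] = (-6 - 2) / (2 - (-2)) = -2
h[2,3] = (7 - (-6)) / (3 - 2) = 13
h[-2,2,3] = (13 - (-2)) / (3 - (-2)) = 3
h(t) = 2 + (-2)·(t + 2) + 3·(t + 2)(t - 2)
Expanding: h(t) = 3t^2 - 2t - 14

h(t) = 3t^2 - 2t - 14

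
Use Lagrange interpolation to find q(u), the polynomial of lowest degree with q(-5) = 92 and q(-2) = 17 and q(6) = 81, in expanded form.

q(u) = 3u^2 - 4u - 3

L_0(u) = (u + 2)(u - 6) / [33] = (1/33)u^2 - (4/33)u - 4/11
L_1(u) = (u + 5)(u - 6) / [-24] = -(1/24)u^2 + (1/24)u + 5/4
L_2(u) = (u + 5)(u + 2) / [88] = (1/88)u^2 + (7/88)u + 5/44
q(u) = 92·L_0 + 17·L_1 + 81·L_2
  92·L_0(u) = (92/33)u^2 - (368/33)u - 368/11
  17·L_1(u) = -(17/24)u^2 + (17/24)u + 85/4
  81·L_2(u) = (81/88)u^2 + (567/88)u + 405/44
Adding term by term: 3u^2 - 4u - 3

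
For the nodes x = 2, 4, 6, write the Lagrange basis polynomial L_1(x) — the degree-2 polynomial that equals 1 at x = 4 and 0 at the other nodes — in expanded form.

L_1(x) = -(1/4)x^2 + 2x - 3

L_1(x) = (x - 2)(x - 6) / [(2)·(-2)]
       = (x^2 - 8x + 12) / (-4)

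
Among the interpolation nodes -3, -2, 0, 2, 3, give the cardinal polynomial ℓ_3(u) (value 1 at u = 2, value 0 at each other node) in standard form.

ℓ_3(u) = (u + 3)(u + 2)u(u - 3) / [(5)·(4)·(2)·(-1)]
       = (u^4 + 2u^3 - 9u^2 - 18u) / (-40)

ℓ_3(u) = -(1/40)u^4 - (1/20)u^3 + (9/40)u^2 + (9/20)u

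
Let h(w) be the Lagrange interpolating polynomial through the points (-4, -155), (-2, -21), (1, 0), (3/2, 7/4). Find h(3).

34

L_0(3) = (5)·(2)·(3/2)/[(-2)·(-5)·(-11/2)] = -3/11
L_1(3) = (7)·(2)·(3/2)/[(2)·(-3)·(-7/2)] = 1
L_2(3) = (7)·(5)·(3/2)/[(5)·(3)·(-1/2)] = -7
L_3(3) = (7)·(5)·(2)/[(11/2)·(7/2)·(1/2)] = 80/11
Sum: (-155)·(-3/11) + (-21)·(1) + 0 + 7/4·(80/11) = 34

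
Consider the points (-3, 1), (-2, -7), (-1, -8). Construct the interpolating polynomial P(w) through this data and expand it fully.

Build the Lagrange basis polynomials:
L_0(w) = (w + 2)(w + 1) / [2] = (1/2)w^2 + (3/2)w + 1
L_1(w) = (w + 3)(w + 1) / [-1] = -w^2 - 4w - 3
L_2(w) = (w + 3)(w + 2) / [2] = (1/2)w^2 + (5/2)w + 3
P(w) = 1·L_0 + (-7)·L_1 + (-8)·L_2
  1·L_0(w) = (1/2)w^2 + (3/2)w + 1
  (-7)·L_1(w) = 7w^2 + 28w + 21
  (-8)·L_2(w) = -4w^2 - 20w - 24
Adding term by term: (7/2)w^2 + (19/2)w - 2

P(w) = (7/2)w^2 + (19/2)w - 2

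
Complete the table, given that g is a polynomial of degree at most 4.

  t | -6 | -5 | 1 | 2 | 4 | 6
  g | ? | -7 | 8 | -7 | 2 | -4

The 5 known values determine g uniquely (degree ≤ 4).
Evaluate each Lagrange basis at t = -6:
L_0(-6) = (-7)·(-8)·(-10)·(-12)/[(-6)·(-7)·(-9)·(-11)] = 160/99
L_1(-6) = (-1)·(-8)·(-10)·(-12)/[(6)·(-1)·(-3)·(-5)] = -32/3
L_2(-6) = (-1)·(-7)·(-10)·(-12)/[(7)·(1)·(-2)·(-4)] = 15
L_3(-6) = (-1)·(-7)·(-8)·(-12)/[(9)·(3)·(2)·(-2)] = -56/9
L_4(-6) = (-1)·(-7)·(-8)·(-10)/[(11)·(5)·(4)·(2)] = 14/11
Sum: (-7)·(160/99) + 8·(-32/3) + (-7)·(15) + 2·(-56/9) + (-4)·(14/11) = -2411/11

-2411/11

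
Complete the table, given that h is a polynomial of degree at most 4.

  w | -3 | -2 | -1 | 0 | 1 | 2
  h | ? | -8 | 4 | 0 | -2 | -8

-78

The 5 known values determine h uniquely (degree ≤ 4).
L_0(-3) = (-2)·(-3)·(-4)·(-5)/[(-1)·(-2)·(-3)·(-4)] = 5
L_1(-3) = (-1)·(-3)·(-4)·(-5)/[(1)·(-1)·(-2)·(-3)] = -10
L_2(-3) = (-1)·(-2)·(-4)·(-5)/[(2)·(1)·(-1)·(-2)] = 10
L_3(-3) = (-1)·(-2)·(-3)·(-5)/[(3)·(2)·(1)·(-1)] = -5
L_4(-3) = (-1)·(-2)·(-3)·(-4)/[(4)·(3)·(2)·(1)] = 1
Sum: (-8)·(5) + 4·(-10) + 0 + (-2)·(-5) + (-8)·(1) = -78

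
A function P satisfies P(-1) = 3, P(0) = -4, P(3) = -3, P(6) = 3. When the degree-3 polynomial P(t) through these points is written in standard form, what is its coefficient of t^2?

41/18

L_0(t) = t(t - 3)(t - 6) / [-28] = -(1/28)t^3 + (9/28)t^2 - (9/14)t
L_1(t) = (t + 1)(t - 3)(t - 6) / [18] = (1/18)t^3 - (4/9)t^2 + (1/2)t + 1
L_2(t) = (t + 1)t(t - 6) / [-36] = -(1/36)t^3 + (5/36)t^2 + (1/6)t
L_3(t) = (t + 1)t(t - 3) / [126] = (1/126)t^3 - (1/63)t^2 - (1/42)t
P(t) = 3·L_0 + (-4)·L_1 + (-3)·L_2 + 3·L_3
Only the coefficient of t^2 is needed; take it from each L_i and combine:
3·(9/28) + (-4)·(-4/9) + (-3)·(5/36) + 3·(-1/63) = 41/18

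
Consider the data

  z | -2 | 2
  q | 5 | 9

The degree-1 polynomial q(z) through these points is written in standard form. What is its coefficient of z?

Build the Lagrange basis polynomials:
L_0(z) = (z - 2) / [-4] = -(1/4)z + 1/2
L_1(z) = (z + 2) / [4] = (1/4)z + 1/2
q(z) = 5·L_0 + 9·L_1
Only the coefficient of z is needed; take it from each L_i and combine:
5·(-1/4) + 9·(1/4) = 1

1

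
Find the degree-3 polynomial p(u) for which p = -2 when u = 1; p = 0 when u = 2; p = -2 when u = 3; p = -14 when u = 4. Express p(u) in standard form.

L_0(u) = (u - 2)(u - 3)(u - 4) / [-6] = -(1/6)u^3 + (3/2)u^2 - (13/3)u + 4
L_1(u) = (u - 1)(u - 3)(u - 4) / [2] = (1/2)u^3 - 4u^2 + (19/2)u - 6
L_2(u) = (u - 1)(u - 2)(u - 4) / [-2] = -(1/2)u^3 + (7/2)u^2 - 7u + 4
L_3(u) = (u - 1)(u - 2)(u - 3) / [6] = (1/6)u^3 - u^2 + (11/6)u - 1
p(u) = (-2)·L_0 + 0·L_1 + (-2)·L_2 + (-14)·L_3
  (-2)·L_0(u) = (1/3)u^3 - 3u^2 + (26/3)u - 8
  0·L_1(u) = 0
  (-2)·L_2(u) = u^3 - 7u^2 + 14u - 8
  (-14)·L_3(u) = -(7/3)u^3 + 14u^2 - (77/3)u + 14
Adding term by term: -u^3 + 4u^2 - 3u - 2

p(u) = -u^3 + 4u^2 - 3u - 2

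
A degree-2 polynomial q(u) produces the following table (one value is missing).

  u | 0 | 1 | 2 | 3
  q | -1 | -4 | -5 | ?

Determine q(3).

The 3 known values determine q uniquely (degree ≤ 2).
L_0(3) = (2)·(1)/[(-1)·(-2)] = 1
L_1(3) = (3)·(1)/[(1)·(-1)] = -3
L_2(3) = (3)·(2)/[(2)·(1)] = 3
Sum: (-1)·(1) + (-4)·(-3) + (-5)·(3) = -4

-4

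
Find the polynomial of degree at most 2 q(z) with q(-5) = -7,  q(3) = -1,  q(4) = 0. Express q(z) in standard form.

q(z) = (1/36)z^2 + (29/36)z - 11/3

L_0(z) = (z - 3)(z - 4) / [72] = (1/72)z^2 - (7/72)z + 1/6
L_1(z) = (z + 5)(z - 4) / [-8] = -(1/8)z^2 - (1/8)z + 5/2
L_2(z) = (z + 5)(z - 3) / [9] = (1/9)z^2 + (2/9)z - 5/3
q(z) = (-7)·L_0 + (-1)·L_1 + 0·L_2
  (-7)·L_0(z) = -(7/72)z^2 + (49/72)z - 7/6
  (-1)·L_1(z) = (1/8)z^2 + (1/8)z - 5/2
  0·L_2(z) = 0
Adding term by term: (1/36)z^2 + (29/36)z - 11/3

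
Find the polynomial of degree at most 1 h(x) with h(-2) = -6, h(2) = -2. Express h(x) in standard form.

Build the Lagrange basis polynomials:
L_0(x) = (x - 2) / [-4] = -(1/4)x + 1/2
L_1(x) = (x + 2) / [4] = (1/4)x + 1/2
h(x) = (-6)·L_0 + (-2)·L_1
  (-6)·L_0(x) = (3/2)x - 3
  (-2)·L_1(x) = -(1/2)x - 1
Adding term by term: x - 4

h(x) = x - 4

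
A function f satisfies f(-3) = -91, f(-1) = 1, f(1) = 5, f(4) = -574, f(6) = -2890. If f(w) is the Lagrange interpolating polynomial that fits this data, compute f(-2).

Evaluate each Lagrange basis at w = -2:
L_0(-2) = (-1)·(-3)·(-6)·(-8)/[(-2)·(-4)·(-7)·(-9)] = 2/7
L_1(-2) = (1)·(-3)·(-6)·(-8)/[(2)·(-2)·(-5)·(-7)] = 36/35
L_2(-2) = (1)·(-1)·(-6)·(-8)/[(4)·(2)·(-3)·(-5)] = -2/5
L_3(-2) = (1)·(-1)·(-3)·(-8)/[(7)·(5)·(3)·(-2)] = 4/35
L_4(-2) = (1)·(-1)·(-3)·(-6)/[(9)·(7)·(5)·(2)] = -1/35
Sum: (-91)·(2/7) + 1·(36/35) + 5·(-2/5) + (-574)·(4/35) + (-2890)·(-1/35) = -10

-10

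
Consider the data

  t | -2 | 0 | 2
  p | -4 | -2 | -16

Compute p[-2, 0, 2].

-2

p[-2,0] = (-2 - (-4)) / (0 - (-2)) = 1
p[0,2] = (-16 - (-2)) / (2 - 0) = -7
p[-2,0,2] = (-7 - 1) / (2 - (-2)) = -2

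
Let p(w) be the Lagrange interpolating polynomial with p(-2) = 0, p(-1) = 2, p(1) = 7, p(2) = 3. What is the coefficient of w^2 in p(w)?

-1

Build the Lagrange basis polynomials:
L_0(w) = (w + 1)(w - 1)(w - 2) / [-12] = -(1/12)w^3 + (1/6)w^2 + (1/12)w - 1/6
L_1(w) = (w + 2)(w - 1)(w - 2) / [6] = (1/6)w^3 - (1/6)w^2 - (2/3)w + 2/3
L_2(w) = (w + 2)(w + 1)(w - 2) / [-6] = -(1/6)w^3 - (1/6)w^2 + (2/3)w + 2/3
L_3(w) = (w + 2)(w + 1)(w - 1) / [12] = (1/12)w^3 + (1/6)w^2 - (1/12)w - 1/6
p(w) = 0·L_0 + 2·L_1 + 7·L_2 + 3·L_3
Only the coefficient of w^2 is needed; take it from each L_i and combine:
0·(1/6) + 2·(-1/6) + 7·(-1/6) + 3·(1/6) = -1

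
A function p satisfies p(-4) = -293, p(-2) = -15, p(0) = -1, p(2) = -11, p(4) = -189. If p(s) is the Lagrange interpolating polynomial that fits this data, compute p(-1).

L_0(-1) = (1)·(-1)·(-3)·(-5)/[(-2)·(-4)·(-6)·(-8)] = -5/128
L_1(-1) = (3)·(-1)·(-3)·(-5)/[(2)·(-2)·(-4)·(-6)] = 15/32
L_2(-1) = (3)·(1)·(-3)·(-5)/[(4)·(2)·(-2)·(-4)] = 45/64
L_3(-1) = (3)·(1)·(-1)·(-5)/[(6)·(4)·(2)·(-2)] = -5/32
L_4(-1) = (3)·(1)·(-1)·(-3)/[(8)·(6)·(4)·(2)] = 3/128
Sum: (-293)·(-5/128) + (-15)·(15/32) + (-1)·(45/64) + (-11)·(-5/32) + (-189)·(3/128) = 1

1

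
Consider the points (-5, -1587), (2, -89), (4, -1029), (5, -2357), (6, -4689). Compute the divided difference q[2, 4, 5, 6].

-54

q[2,4] = (-1029 - (-89)) / (4 - 2) = -470
q[4,5] = (-2357 - (-1029)) / (5 - 4) = -1328
q[5,6] = (-4689 - (-2357)) / (6 - 5) = -2332
q[2,4,5] = (-1328 - (-470)) / (5 - 2) = -286
q[4,5,6] = (-2332 - (-1328)) / (6 - 4) = -502
q[2,4,5,6] = (-502 - (-286)) / (6 - 2) = -54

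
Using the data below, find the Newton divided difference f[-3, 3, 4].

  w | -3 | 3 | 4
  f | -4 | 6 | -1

-26/21

f[-3,3] = (6 - (-4)) / (3 - (-3)) = 5/3
f[3,4] = (-1 - 6) / (4 - 3) = -7
f[-3,3,4] = (-7 - 5/3) / (4 - (-3)) = -26/21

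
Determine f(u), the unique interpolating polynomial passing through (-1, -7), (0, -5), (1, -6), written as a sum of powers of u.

f(u) = -(3/2)u^2 + (1/2)u - 5

Newton's divided differences:
f[-1,0] = (-5 - (-7)) / (0 - (-1)) = 2
f[0,1] = (-6 - (-5)) / (1 - 0) = -1
f[-1,0,1] = (-1 - 2) / (1 - (-1)) = -3/2
f(u) = -7 + 2·(u + 1) + (-3/2)·(u + 1)u
Expanding: f(u) = -(3/2)u^2 + (1/2)u - 5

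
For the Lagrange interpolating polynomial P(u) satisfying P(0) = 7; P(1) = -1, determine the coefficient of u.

-8

The leading coefficient equals the top divided difference P[0,1].
P[0,1] = (-1 - 7) / (1 - 0) = -8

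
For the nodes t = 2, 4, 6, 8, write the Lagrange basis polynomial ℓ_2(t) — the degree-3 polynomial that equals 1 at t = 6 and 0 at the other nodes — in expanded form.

ℓ_2(t) = (t - 2)(t - 4)(t - 8) / [(4)·(2)·(-2)]
       = (t^3 - 14t^2 + 56t - 64) / (-16)

ℓ_2(t) = -(1/16)t^3 + (7/8)t^2 - (7/2)t + 4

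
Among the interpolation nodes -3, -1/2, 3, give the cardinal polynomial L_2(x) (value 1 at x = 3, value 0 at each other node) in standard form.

L_2(x) = (1/21)x^2 + (1/6)x + 1/14

L_2(x) = (x + 3)(x + 1/2) / [(6)·(7/2)]
       = (x^2 + (7/2)x + 3/2) / (21)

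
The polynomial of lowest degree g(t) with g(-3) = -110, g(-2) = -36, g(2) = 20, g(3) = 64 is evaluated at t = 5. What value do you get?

Evaluate each Lagrange basis at t = 5:
L_0(5) = (7)·(3)·(2)/[(-1)·(-5)·(-6)] = -7/5
L_1(5) = (8)·(3)·(2)/[(1)·(-4)·(-5)] = 12/5
L_2(5) = (8)·(7)·(2)/[(5)·(4)·(-1)] = -28/5
L_3(5) = (8)·(7)·(3)/[(6)·(5)·(1)] = 28/5
Sum: (-110)·(-7/5) + (-36)·(12/5) + 20·(-28/5) + 64·(28/5) = 314

314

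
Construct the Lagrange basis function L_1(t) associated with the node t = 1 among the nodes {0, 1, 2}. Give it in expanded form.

L_1(t) = t(t - 2) / [(1)·(-1)]
       = (t^2 - 2t) / (-1)

L_1(t) = -t^2 + 2t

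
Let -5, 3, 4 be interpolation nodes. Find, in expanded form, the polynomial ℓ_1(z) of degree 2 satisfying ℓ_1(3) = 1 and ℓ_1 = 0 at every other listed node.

ℓ_1(z) = -(1/8)z^2 - (1/8)z + 5/2

ℓ_1(z) = (z + 5)(z - 4) / [(8)·(-1)]
       = (z^2 + z - 20) / (-8)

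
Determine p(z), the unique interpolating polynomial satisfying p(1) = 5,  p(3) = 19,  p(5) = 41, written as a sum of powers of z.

p(z) = z^2 + 3z + 1

Newton's divided differences:
p[1,3] = (19 - 5) / (3 - 1) = 7
p[3,5] = (41 - 19) / (5 - 3) = 11
p[1,3,5] = (11 - 7) / (5 - 1) = 1
p(z) = 5 + 7·(z - 1) + 1·(z - 1)(z - 3)
Expanding: p(z) = z^2 + 3z + 1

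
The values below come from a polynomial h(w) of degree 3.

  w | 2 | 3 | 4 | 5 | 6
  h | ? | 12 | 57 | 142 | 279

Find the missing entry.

The 4 known values determine h uniquely (degree ≤ 3).
Evaluate each Lagrange basis at w = 2:
L_0(2) = (-2)·(-3)·(-4)/[(-1)·(-2)·(-3)] = 4
L_1(2) = (-1)·(-3)·(-4)/[(1)·(-1)·(-2)] = -6
L_2(2) = (-1)·(-2)·(-4)/[(2)·(1)·(-1)] = 4
L_3(2) = (-1)·(-2)·(-3)/[(3)·(2)·(1)] = -1
Sum: 12·(4) + 57·(-6) + 142·(4) + 279·(-1) = -5

-5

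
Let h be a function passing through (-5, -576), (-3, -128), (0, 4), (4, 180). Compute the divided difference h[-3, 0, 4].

h[-3,0] = (4 - (-128)) / (0 - (-3)) = 44
h[0,4] = (180 - 4) / (4 - 0) = 44
h[-3,0,4] = (44 - 44) / (4 - (-3)) = 0

0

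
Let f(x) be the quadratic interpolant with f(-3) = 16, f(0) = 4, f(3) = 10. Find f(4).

16

L_0(4) = (4)·(1)/[(-3)·(-6)] = 2/9
L_1(4) = (7)·(1)/[(3)·(-3)] = -7/9
L_2(4) = (7)·(4)/[(6)·(3)] = 14/9
Sum: 16·(2/9) + 4·(-7/9) + 10·(14/9) = 16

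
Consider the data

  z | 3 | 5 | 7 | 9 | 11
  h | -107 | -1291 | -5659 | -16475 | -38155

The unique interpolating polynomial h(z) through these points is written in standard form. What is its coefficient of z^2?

4

L_0(z) = (z - 5)(z - 7)(z - 9)(z - 11) / [384] = (1/384)z^4 - (1/12)z^3 + (187/192)z^2 - (59/12)z + 1155/128
L_1(z) = (z - 3)(z - 7)(z - 9)(z - 11) / [-96] = -(1/96)z^4 + (5/16)z^3 - (10/3)z^2 + (235/16)z - 693/32
L_2(z) = (z - 3)(z - 5)(z - 9)(z - 11) / [64] = (1/64)z^4 - (7/16)z^3 + (137/32)z^2 - (273/16)z + 1485/64
L_3(z) = (z - 3)(z - 5)(z - 7)(z - 11) / [-96] = -(1/96)z^4 + (13/48)z^3 - (59/24)z^2 + (443/48)z - 385/32
L_4(z) = (z - 3)(z - 5)(z - 7)(z - 9) / [384] = (1/384)z^4 - (1/16)z^3 + (103/192)z^2 - (31/16)z + 315/128
h(z) = (-107)·L_0 + (-1291)·L_1 + (-5659)·L_2 + (-16475)·L_3 + (-38155)·L_4
Only the coefficient of z^2 is needed; take it from each L_i and combine:
(-107)·(187/192) + (-1291)·(-10/3) + (-5659)·(137/32) + (-16475)·(-59/24) + (-38155)·(103/192) = 4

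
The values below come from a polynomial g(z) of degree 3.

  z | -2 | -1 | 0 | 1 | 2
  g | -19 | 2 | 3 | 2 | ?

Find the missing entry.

The 4 known values determine g uniquely (degree ≤ 3).
L_0(2) = (3)·(2)·(1)/[(-1)·(-2)·(-3)] = -1
L_1(2) = (4)·(2)·(1)/[(1)·(-1)·(-2)] = 4
L_2(2) = (4)·(3)·(1)/[(2)·(1)·(-1)] = -6
L_3(2) = (4)·(3)·(2)/[(3)·(2)·(1)] = 4
Sum: (-19)·(-1) + 2·(4) + 3·(-6) + 2·(4) = 17

17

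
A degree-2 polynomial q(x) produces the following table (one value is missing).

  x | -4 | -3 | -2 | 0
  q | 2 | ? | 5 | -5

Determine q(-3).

41/8

The 3 known values determine q uniquely (degree ≤ 2).
Evaluate each Lagrange basis at x = -3:
L_0(-3) = (-1)·(-3)/[(-2)·(-4)] = 3/8
L_1(-3) = (1)·(-3)/[(2)·(-2)] = 3/4
L_2(-3) = (1)·(-1)/[(4)·(2)] = -1/8
Sum: 2·(3/8) + 5·(3/4) + (-5)·(-1/8) = 41/8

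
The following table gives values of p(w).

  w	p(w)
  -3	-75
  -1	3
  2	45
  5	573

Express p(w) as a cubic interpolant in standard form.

p(w) = 4w^3 + 3w^2 - w + 3

Build the Lagrange basis polynomials:
L_0(w) = (w + 1)(w - 2)(w - 5) / [-80] = -(1/80)w^3 + (3/40)w^2 - (3/80)w - 1/8
L_1(w) = (w + 3)(w - 2)(w - 5) / [36] = (1/36)w^3 - (1/9)w^2 - (11/36)w + 5/6
L_2(w) = (w + 3)(w + 1)(w - 5) / [-45] = -(1/45)w^3 + (1/45)w^2 + (17/45)w + 1/3
L_3(w) = (w + 3)(w + 1)(w - 2) / [144] = (1/144)w^3 + (1/72)w^2 - (5/144)w - 1/24
p(w) = (-75)·L_0 + 3·L_1 + 45·L_2 + 573·L_3
  (-75)·L_0(w) = (15/16)w^3 - (45/8)w^2 + (45/16)w + 75/8
  3·L_1(w) = (1/12)w^3 - (1/3)w^2 - (11/12)w + 5/2
  45·L_2(w) = -w^3 + w^2 + 17w + 15
  573·L_3(w) = (191/48)w^3 + (191/24)w^2 - (955/48)w - 191/8
Adding term by term: 4w^3 + 3w^2 - w + 3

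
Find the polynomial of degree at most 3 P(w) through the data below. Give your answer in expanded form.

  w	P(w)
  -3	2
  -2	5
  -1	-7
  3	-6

Build the Lagrange basis polynomials:
L_0(w) = (w + 2)(w + 1)(w - 3) / [-12] = -(1/12)w^3 + (7/12)w + 1/2
L_1(w) = (w + 3)(w + 1)(w - 3) / [5] = (1/5)w^3 + (1/5)w^2 - (9/5)w - 9/5
L_2(w) = (w + 3)(w + 2)(w - 3) / [-8] = -(1/8)w^3 - (1/4)w^2 + (9/8)w + 9/4
L_3(w) = (w + 3)(w + 2)(w + 1) / [120] = (1/120)w^3 + (1/20)w^2 + (11/120)w + 1/20
P(w) = 2·L_0 + 5·L_1 + (-7)·L_2 + (-6)·L_3
  2·L_0(w) = -(1/6)w^3 + (7/6)w + 1
  5·L_1(w) = w^3 + w^2 - 9w - 9
  (-7)·L_2(w) = (7/8)w^3 + (7/4)w^2 - (63/8)w - 63/4
  (-6)·L_3(w) = -(1/20)w^3 - (3/10)w^2 - (11/20)w - 3/10
Adding term by term: (199/120)w^3 + (49/20)w^2 - (1951/120)w - 481/20

P(w) = (199/120)w^3 + (49/20)w^2 - (1951/120)w - 481/20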